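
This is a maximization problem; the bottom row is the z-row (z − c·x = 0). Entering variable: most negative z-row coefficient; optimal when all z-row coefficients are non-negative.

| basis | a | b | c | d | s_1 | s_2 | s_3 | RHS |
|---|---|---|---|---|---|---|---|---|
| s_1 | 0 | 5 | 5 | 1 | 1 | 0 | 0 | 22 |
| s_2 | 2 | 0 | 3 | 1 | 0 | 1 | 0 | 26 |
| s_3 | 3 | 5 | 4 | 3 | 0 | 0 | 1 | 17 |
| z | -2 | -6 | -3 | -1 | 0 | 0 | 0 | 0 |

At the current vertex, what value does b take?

0

b is not in the basis, so in the current basic feasible solution b = 0.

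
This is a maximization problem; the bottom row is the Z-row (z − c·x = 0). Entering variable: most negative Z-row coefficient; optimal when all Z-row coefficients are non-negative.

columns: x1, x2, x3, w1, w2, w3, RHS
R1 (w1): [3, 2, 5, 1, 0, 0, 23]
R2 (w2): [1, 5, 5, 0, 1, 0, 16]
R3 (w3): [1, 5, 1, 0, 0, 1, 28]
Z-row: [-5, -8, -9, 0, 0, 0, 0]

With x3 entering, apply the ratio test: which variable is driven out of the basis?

Column x3 entries and ratios — w1: 23/5 = 23/5; w2: 16/5 = 16/5; w3: 28/1 = 28.
Smallest ratio is 16/5 in the row of w2, so w2 leaves.

w2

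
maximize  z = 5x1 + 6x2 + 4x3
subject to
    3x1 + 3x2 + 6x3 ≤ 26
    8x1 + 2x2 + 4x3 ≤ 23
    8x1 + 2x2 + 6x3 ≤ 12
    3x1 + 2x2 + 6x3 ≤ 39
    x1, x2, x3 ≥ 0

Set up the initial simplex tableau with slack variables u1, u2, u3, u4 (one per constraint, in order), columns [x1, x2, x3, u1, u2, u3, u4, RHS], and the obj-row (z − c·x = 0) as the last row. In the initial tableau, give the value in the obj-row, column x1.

The obj-row carries the negated objective coefficients: the x1 entry is -5.

-5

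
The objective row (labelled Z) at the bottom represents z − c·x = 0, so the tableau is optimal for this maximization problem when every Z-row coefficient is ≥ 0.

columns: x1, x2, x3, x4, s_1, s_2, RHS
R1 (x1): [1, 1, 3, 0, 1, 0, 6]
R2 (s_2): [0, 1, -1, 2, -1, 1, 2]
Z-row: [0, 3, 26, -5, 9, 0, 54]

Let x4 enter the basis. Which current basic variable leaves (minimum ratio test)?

Column x4 entries and ratios — x1: 0 ≤ 0, skip; s_2: 2/2 = 1.
Smallest ratio is 1 in the row of s_2, so s_2 leaves.

s_2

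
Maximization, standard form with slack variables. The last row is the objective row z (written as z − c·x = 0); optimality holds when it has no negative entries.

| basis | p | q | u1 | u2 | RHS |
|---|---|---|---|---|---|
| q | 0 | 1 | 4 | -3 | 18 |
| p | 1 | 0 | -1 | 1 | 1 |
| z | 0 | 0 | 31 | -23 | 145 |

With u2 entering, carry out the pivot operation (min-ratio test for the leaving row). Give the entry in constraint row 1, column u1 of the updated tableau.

Ratio test on column u2 — row 1: entry -3 ≤ 0; row 2: 1/1 = 1. Minimum is 1 at row 2 (p leaves); pivot element 1.
Divide row 2 by 1; eliminate column u2 from the other rows.
Row 1 update in column u1: 4 − (-3)·(-1) = 1.

1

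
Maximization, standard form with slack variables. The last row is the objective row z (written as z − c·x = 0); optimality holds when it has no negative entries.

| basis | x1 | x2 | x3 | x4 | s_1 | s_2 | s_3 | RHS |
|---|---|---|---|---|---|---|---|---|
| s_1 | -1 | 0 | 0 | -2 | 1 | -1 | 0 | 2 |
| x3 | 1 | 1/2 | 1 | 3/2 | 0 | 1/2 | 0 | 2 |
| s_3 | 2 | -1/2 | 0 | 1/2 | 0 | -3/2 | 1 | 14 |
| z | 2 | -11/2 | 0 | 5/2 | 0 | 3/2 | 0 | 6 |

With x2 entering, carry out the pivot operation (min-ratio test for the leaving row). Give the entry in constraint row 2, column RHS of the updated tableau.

4

Ratio test on column x2 — row 1: entry 0 ≤ 0; row 2: 2/(1/2) = 4; row 3: entry -1/2 ≤ 0. Minimum is 4 at row 2 (x3 leaves); pivot element 1/2.
Divide row 2 by 1/2; eliminate column x2 from the other rows.
In the new row 2, the RHS entry is the old entry divided by the pivot: 2/(1/2) = 4.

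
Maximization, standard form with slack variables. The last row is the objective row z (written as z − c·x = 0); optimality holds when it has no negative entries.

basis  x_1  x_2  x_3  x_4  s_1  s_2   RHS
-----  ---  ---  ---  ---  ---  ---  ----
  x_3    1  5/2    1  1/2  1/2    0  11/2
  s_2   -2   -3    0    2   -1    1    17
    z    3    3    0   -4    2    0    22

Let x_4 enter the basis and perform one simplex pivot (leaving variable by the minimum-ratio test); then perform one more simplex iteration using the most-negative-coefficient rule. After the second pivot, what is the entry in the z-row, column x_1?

5/13

Ratio test on column x_4 — row 1: (11/2)/(1/2) = 11; row 2: 17/2 = 17/2. Minimum is 17/2 at row 2 (s_2 leaves); pivot element 2.
Divide row 2 by 2; eliminate column x_4 from the other rows.
Second iteration: most negative z-row entry is -3 in column x_2, so x_2 enters.
Ratio test on column x_2 — row 1: (5/4)/(13/4) = 5/13; row 2: entry -3/2 ≤ 0. Minimum is 5/13 at row 1 (x_3 leaves); pivot element 13/4.
Divide row 1 by 13/4; eliminate column x_2 from the other rows.
After both pivots, the entry at the z-row, column x_1 is 5/13.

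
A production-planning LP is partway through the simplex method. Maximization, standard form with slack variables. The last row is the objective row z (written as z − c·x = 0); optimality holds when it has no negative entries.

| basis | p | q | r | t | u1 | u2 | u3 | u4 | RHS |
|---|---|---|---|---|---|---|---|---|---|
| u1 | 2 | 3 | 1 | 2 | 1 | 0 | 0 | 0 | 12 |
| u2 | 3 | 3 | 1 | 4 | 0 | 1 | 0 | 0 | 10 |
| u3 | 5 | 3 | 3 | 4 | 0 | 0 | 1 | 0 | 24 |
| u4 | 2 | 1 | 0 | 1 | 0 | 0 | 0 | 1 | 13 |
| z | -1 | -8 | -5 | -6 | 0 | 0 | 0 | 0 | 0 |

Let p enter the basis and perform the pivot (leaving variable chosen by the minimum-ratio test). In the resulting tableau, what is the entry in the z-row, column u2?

1/3

Ratio test on column p — row 1: 12/2 = 6; row 2: 10/3 = 10/3; row 3: 24/5 = 24/5; row 4: 13/2 = 13/2. Minimum is 10/3 at row 2 (u2 leaves); pivot element 3.
Divide row 2 by 3; eliminate column p from the other rows.
z-row update in column u2: 0 − (-1)·(1/3) = 1/3.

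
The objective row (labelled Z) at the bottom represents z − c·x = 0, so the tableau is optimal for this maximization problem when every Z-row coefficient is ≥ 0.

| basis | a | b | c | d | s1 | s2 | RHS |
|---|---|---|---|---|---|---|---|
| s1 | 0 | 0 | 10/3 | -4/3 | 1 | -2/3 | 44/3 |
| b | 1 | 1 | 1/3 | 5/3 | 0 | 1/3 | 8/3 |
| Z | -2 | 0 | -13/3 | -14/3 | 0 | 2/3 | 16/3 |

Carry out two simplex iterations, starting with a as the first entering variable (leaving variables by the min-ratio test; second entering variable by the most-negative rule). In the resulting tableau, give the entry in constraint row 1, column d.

-2/5

Ratio test on column a — row 1: entry 0 ≤ 0; row 2: (8/3)/1 = 8/3. Minimum is 8/3 at row 2 (b leaves); pivot element 1.
Divide row 2 by 1; eliminate column a from the other rows.
Second iteration: most negative Z-row entry is -11/3 in column c, so c enters.
Ratio test on column c — row 1: (44/3)/(10/3) = 22/5; row 2: (8/3)/(1/3) = 8. Minimum is 22/5 at row 1 (s1 leaves); pivot element 10/3.
Divide row 1 by 10/3; eliminate column c from the other rows.
After both pivots, the entry at constraint row 1, column d is -2/5.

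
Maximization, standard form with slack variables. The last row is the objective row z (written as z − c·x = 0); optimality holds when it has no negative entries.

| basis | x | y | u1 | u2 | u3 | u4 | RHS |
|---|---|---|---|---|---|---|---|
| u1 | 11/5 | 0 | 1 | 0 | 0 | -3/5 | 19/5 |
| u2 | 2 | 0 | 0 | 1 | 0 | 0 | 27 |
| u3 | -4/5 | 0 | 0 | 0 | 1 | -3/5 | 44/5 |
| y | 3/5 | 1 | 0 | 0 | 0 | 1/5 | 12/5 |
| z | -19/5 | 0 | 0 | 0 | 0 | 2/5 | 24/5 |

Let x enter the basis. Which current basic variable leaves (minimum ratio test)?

Column x entries and ratios — u1: (19/5)/(11/5) = 19/11; u2: 27/2 = 27/2; u3: -4/5 ≤ 0, skip; y: (12/5)/(3/5) = 4.
Smallest ratio is 19/11 in the row of u1, so u1 leaves.

u1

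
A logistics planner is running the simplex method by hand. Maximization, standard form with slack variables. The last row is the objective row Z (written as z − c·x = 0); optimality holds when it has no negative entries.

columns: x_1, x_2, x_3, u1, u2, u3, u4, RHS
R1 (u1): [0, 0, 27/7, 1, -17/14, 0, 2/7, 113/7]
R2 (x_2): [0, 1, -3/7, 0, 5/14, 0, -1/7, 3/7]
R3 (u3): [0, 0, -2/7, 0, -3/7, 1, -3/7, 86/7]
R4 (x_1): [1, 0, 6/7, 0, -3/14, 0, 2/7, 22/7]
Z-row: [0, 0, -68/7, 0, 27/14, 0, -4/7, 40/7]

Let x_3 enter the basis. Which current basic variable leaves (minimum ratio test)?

Column x_3 entries and ratios — u1: (113/7)/(27/7) = 113/27; x_2: -3/7 ≤ 0, skip; u3: -2/7 ≤ 0, skip; x_1: (22/7)/(6/7) = 11/3.
Smallest ratio is 11/3 in the row of x_1, so x_1 leaves.

x_1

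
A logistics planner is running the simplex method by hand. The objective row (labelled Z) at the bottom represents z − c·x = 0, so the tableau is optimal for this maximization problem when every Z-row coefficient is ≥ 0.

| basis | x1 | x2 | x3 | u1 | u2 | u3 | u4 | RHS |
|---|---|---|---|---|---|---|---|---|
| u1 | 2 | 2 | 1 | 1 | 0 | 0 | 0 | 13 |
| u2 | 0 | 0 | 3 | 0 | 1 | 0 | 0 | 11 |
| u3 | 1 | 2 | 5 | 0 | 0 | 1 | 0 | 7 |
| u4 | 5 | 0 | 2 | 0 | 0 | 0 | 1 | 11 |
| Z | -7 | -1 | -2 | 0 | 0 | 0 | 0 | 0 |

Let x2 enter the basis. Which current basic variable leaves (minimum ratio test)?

Column x2 entries and ratios — u1: 13/2 = 13/2; u2: 0 ≤ 0, skip; u3: 7/2 = 7/2; u4: 0 ≤ 0, skip.
Smallest ratio is 7/2 in the row of u3, so u3 leaves.

u3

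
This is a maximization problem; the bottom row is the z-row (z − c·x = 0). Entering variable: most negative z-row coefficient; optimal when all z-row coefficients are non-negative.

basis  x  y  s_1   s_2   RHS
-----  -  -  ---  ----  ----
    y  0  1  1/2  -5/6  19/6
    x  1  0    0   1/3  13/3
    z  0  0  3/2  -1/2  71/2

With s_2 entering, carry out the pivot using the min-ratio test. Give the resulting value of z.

42

Ratio test on column s_2 — row 1: entry -5/6 ≤ 0; row 2: (13/3)/(1/3) = 13. Minimum is 13 at row 2 (x leaves); pivot element 1/3.
Pivot on row 2; the z-row RHS becomes 71/2 − (-1/2)·13 = 42.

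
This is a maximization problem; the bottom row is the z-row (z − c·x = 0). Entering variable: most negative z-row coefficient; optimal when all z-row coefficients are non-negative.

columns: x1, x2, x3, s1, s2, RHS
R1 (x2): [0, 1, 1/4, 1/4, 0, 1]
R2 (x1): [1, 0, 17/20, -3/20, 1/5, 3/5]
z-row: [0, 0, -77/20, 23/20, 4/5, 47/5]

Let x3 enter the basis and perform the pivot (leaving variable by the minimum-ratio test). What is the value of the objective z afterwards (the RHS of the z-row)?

Ratio test on column x3 — row 1: 1/(1/4) = 4; row 2: (3/5)/(17/20) = 12/17. Minimum is 12/17 at row 2 (x1 leaves); pivot element 17/20.
Pivot on row 2; the z-row RHS becomes 47/5 − (-77/20)·(12/17) = 206/17.

206/17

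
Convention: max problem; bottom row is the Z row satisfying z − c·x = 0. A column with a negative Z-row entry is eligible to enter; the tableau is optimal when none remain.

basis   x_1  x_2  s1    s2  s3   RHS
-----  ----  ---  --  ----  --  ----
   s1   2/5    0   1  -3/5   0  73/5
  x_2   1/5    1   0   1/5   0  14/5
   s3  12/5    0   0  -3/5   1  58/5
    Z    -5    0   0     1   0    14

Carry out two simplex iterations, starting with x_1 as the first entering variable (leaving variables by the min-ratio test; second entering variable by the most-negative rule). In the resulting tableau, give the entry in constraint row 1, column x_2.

2

Ratio test on column x_1 — row 1: (73/5)/(2/5) = 73/2; row 2: (14/5)/(1/5) = 14; row 3: (58/5)/(12/5) = 29/6. Minimum is 29/6 at row 3 (s3 leaves); pivot element 12/5.
Divide row 3 by 12/5; eliminate column x_1 from the other rows.
Second iteration: most negative Z-row entry is -1/4 in column s2, so s2 enters.
Ratio test on column s2 — row 1: entry -1/2 ≤ 0; row 2: (11/6)/(1/4) = 22/3; row 3: entry -1/4 ≤ 0. Minimum is 22/3 at row 2 (x_2 leaves); pivot element 1/4.
Divide row 2 by 1/4; eliminate column s2 from the other rows.
After both pivots, the entry at constraint row 1, column x_2 is 2.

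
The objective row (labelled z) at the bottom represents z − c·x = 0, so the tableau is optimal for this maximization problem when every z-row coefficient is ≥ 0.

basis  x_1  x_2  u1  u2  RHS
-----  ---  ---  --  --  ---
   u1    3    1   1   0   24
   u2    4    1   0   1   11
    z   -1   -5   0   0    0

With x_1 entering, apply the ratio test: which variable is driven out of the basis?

u2

Column x_1 entries and ratios — u1: 24/3 = 8; u2: 11/4 = 11/4.
Smallest ratio is 11/4 in the row of u2, so u2 leaves.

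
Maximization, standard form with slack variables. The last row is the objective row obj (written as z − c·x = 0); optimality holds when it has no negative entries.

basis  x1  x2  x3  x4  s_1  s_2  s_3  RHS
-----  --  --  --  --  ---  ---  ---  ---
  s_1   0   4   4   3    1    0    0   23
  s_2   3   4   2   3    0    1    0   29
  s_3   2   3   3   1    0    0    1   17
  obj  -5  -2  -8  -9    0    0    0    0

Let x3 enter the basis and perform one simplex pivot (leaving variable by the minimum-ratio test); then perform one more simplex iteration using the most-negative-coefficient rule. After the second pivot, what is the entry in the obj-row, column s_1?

Ratio test on column x3 — row 1: 23/4 = 23/4; row 2: 29/2 = 29/2; row 3: 17/3 = 17/3. Minimum is 17/3 at row 3 (s_3 leaves); pivot element 3.
Divide row 3 by 3; eliminate column x3 from the other rows.
Second iteration: most negative obj-row entry is -19/3 in column x4, so x4 enters.
Ratio test on column x4 — row 1: (1/3)/(5/3) = 1/5; row 2: (53/3)/(7/3) = 53/7; row 3: (17/3)/(1/3) = 17. Minimum is 1/5 at row 1 (s_1 leaves); pivot element 5/3.
Divide row 1 by 5/3; eliminate column x4 from the other rows.
After both pivots, the entry at the obj-row, column s_1 is 19/5.

19/5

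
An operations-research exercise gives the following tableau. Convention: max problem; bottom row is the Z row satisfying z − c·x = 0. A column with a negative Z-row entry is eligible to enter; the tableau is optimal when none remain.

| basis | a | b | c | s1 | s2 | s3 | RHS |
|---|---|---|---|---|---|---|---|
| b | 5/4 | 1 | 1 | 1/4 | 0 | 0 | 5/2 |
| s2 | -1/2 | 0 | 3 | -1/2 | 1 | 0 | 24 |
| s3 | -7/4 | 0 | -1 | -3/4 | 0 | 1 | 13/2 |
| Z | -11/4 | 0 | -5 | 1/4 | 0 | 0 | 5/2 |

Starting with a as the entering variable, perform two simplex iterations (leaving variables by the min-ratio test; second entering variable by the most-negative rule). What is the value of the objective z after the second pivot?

15

Ratio test on column a — row 1: (5/2)/(5/4) = 2; row 2: entry -1/2 ≤ 0; row 3: entry -7/4 ≤ 0. Minimum is 2 at row 1 (b leaves); pivot element 5/4.
Pivot on row 1; the Z-row RHS becomes 5/2 − (-11/4)·2 = 8.
Next entering variable (most negative Z-row entry -14/5): c.
Ratio test on column c — row 1: 2/(4/5) = 5/2; row 2: 25/(17/5) = 125/17; row 3: 10/(2/5) = 25. Minimum is 5/2 at row 1 (a leaves); pivot element 4/5.
After the second pivot the Z-row RHS is 8 − (-14/5)·(5/2) = 15.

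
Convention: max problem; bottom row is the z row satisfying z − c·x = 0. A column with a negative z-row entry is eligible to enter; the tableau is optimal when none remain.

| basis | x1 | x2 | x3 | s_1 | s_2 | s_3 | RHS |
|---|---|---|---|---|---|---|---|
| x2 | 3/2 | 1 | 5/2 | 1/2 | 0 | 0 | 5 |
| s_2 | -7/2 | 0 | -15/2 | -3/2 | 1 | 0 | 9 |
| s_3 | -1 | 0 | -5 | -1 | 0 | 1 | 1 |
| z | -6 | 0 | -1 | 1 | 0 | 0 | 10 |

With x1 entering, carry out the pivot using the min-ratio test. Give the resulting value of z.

30

Ratio test on column x1 — row 1: 5/(3/2) = 10/3; row 2: entry -7/2 ≤ 0; row 3: entry -1 ≤ 0. Minimum is 10/3 at row 1 (x2 leaves); pivot element 3/2.
Pivot on row 1; the z-row RHS becomes 10 − (-6)·(10/3) = 30.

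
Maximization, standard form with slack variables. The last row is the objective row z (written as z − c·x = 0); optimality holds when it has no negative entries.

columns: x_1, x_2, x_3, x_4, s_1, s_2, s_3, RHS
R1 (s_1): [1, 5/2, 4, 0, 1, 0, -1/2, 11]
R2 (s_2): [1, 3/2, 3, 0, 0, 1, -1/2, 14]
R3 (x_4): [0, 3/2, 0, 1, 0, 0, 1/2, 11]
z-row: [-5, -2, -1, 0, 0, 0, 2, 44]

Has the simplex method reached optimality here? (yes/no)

The z-row has a negative entry -5 in column x_1, so it is not optimal.

no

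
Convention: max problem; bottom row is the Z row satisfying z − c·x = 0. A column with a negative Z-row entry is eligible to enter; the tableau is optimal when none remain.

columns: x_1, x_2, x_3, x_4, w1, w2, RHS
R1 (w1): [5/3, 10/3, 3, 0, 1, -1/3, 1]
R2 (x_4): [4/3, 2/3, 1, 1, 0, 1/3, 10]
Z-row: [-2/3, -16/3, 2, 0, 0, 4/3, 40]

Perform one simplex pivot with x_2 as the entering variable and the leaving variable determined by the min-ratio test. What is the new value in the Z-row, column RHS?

Ratio test on column x_2 — row 1: 1/(10/3) = 3/10; row 2: 10/(2/3) = 15. Minimum is 3/10 at row 1 (w1 leaves); pivot element 10/3.
Divide row 1 by 10/3; eliminate column x_2 from the other rows.
Z-row update in column RHS: 40 − (-16/3)·(3/10) = 208/5.

208/5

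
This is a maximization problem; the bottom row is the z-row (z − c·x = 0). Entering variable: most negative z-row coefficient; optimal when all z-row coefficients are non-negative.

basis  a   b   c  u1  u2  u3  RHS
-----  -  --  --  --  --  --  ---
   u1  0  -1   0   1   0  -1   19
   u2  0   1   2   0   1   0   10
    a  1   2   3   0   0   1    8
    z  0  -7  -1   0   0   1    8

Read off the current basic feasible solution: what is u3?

u3 is not in the basis, so in the current basic feasible solution u3 = 0.

0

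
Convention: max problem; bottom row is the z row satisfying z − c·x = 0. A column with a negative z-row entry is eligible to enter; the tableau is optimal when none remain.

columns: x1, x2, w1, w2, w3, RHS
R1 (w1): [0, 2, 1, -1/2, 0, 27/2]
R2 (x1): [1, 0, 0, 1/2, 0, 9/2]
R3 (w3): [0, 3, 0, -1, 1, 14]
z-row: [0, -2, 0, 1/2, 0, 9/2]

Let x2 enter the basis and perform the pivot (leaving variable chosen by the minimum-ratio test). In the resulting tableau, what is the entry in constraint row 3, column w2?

Ratio test on column x2 — row 1: (27/2)/2 = 27/4; row 2: entry 0 ≤ 0; row 3: 14/3 = 14/3. Minimum is 14/3 at row 3 (w3 leaves); pivot element 3.
Divide row 3 by 3; eliminate column x2 from the other rows.
In the new row 3, the w2 entry is the old entry divided by the pivot: (-1)/3 = -1/3.

-1/3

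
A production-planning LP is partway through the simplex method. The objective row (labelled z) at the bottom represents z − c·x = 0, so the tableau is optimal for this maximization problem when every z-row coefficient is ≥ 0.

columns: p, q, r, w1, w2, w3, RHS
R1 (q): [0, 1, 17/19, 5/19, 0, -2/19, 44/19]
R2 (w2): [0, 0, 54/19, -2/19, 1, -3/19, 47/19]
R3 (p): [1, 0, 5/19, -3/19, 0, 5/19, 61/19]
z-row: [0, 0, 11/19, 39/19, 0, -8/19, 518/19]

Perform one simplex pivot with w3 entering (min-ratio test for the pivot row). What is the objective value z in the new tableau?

162/5

Ratio test on column w3 — row 1: entry -2/19 ≤ 0; row 2: entry -3/19 ≤ 0; row 3: (61/19)/(5/19) = 61/5. Minimum is 61/5 at row 3 (p leaves); pivot element 5/19.
Pivot on row 3; the z-row RHS becomes 518/19 − (-8/19)·(61/5) = 162/5.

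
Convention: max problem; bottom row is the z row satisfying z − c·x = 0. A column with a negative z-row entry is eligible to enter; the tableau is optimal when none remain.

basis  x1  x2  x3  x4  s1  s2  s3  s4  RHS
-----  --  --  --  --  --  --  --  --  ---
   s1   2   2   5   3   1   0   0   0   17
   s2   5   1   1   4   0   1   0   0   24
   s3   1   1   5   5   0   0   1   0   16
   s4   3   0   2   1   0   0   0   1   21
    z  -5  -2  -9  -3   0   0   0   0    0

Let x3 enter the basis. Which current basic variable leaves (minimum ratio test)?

s3

Column x3 entries and ratios — s1: 17/5 = 17/5; s2: 24/1 = 24; s3: 16/5 = 16/5; s4: 21/2 = 21/2.
Smallest ratio is 16/5 in the row of s3, so s3 leaves.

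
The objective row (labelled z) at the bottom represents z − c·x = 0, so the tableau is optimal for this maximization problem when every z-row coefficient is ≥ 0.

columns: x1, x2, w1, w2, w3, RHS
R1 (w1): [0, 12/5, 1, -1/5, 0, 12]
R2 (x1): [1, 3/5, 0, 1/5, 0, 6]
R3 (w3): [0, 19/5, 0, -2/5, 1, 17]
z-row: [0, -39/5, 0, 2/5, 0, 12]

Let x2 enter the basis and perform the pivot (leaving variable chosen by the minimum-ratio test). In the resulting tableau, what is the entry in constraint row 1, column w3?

Ratio test on column x2 — row 1: 12/(12/5) = 5; row 2: 6/(3/5) = 10; row 3: 17/(19/5) = 85/19. Minimum is 85/19 at row 3 (w3 leaves); pivot element 19/5.
Divide row 3 by 19/5; eliminate column x2 from the other rows.
Row 1 update in column w3: 0 − (12/5)·(5/19) = -12/19.

-12/19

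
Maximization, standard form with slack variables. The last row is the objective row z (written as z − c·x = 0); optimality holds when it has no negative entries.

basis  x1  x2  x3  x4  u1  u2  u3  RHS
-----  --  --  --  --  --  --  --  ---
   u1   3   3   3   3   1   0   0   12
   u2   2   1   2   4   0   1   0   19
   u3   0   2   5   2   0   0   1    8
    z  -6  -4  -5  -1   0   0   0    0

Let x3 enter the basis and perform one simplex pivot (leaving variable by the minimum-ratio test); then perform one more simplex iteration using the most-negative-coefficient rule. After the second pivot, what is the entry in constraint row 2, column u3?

0

Ratio test on column x3 — row 1: 12/3 = 4; row 2: 19/2 = 19/2; row 3: 8/5 = 8/5. Minimum is 8/5 at row 3 (u3 leaves); pivot element 5.
Divide row 3 by 5; eliminate column x3 from the other rows.
Second iteration: most negative z-row entry is -6 in column x1, so x1 enters.
Ratio test on column x1 — row 1: (36/5)/3 = 12/5; row 2: (79/5)/2 = 79/10; row 3: entry 0 ≤ 0. Minimum is 12/5 at row 1 (u1 leaves); pivot element 3.
Divide row 1 by 3; eliminate column x1 from the other rows.
After both pivots, the entry at constraint row 2, column u3 is 0.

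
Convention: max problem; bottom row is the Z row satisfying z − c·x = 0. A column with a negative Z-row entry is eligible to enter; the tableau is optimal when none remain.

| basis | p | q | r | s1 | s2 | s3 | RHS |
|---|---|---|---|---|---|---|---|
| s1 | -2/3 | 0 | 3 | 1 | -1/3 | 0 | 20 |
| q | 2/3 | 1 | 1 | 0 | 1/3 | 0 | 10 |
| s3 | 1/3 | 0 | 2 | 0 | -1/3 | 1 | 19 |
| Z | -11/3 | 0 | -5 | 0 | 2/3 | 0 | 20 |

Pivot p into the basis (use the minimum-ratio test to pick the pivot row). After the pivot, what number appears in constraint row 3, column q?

-1/2

Ratio test on column p — row 1: entry -2/3 ≤ 0; row 2: 10/(2/3) = 15; row 3: 19/(1/3) = 57. Minimum is 15 at row 2 (q leaves); pivot element 2/3.
Divide row 2 by 2/3; eliminate column p from the other rows.
Row 3 update in column q: 0 − (1/3)·(3/2) = -1/2.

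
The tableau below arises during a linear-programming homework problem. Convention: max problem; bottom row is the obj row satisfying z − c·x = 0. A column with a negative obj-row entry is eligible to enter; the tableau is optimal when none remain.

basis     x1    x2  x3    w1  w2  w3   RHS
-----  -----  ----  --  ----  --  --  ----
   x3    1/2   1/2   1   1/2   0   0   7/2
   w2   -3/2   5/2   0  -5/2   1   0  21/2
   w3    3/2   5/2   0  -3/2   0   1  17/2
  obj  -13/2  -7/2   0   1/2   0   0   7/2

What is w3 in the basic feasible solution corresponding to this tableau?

w3 is basic (row 3); its value is the RHS of that row, 17/2.

17/2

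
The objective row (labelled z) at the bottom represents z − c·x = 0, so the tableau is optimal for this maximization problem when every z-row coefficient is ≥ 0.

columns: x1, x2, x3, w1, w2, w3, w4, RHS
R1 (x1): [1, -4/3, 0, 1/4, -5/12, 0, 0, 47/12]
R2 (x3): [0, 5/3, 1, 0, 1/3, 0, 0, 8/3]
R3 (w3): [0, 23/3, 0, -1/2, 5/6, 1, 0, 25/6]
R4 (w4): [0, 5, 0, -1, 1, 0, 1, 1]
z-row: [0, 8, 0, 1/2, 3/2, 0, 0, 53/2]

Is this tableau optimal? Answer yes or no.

Every z-row coefficient is ≥ 0, so the tableau is optimal.

yes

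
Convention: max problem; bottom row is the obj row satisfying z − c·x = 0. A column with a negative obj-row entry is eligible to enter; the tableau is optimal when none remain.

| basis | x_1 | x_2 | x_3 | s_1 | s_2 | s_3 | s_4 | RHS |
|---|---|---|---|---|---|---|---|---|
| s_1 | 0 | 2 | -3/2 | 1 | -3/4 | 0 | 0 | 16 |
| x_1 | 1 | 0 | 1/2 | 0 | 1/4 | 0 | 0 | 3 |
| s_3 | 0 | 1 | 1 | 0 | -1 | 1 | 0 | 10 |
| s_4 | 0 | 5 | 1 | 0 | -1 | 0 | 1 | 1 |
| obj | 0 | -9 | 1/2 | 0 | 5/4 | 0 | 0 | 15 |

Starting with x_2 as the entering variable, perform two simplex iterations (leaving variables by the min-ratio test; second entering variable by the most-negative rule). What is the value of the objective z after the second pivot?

Ratio test on column x_2 — row 1: 16/2 = 8; row 2: entry 0 ≤ 0; row 3: 10/1 = 10; row 4: 1/5 = 1/5. Minimum is 1/5 at row 4 (s_4 leaves); pivot element 5.
Pivot on row 4; the obj-row RHS becomes 15 − (-9)·(1/5) = 84/5.
Next entering variable (most negative obj-row entry -11/20): s_2.
Ratio test on column s_2 — row 1: entry -7/20 ≤ 0; row 2: 3/(1/4) = 12; row 3: entry -4/5 ≤ 0; row 4: entry -1/5 ≤ 0. Minimum is 12 at row 2 (x_1 leaves); pivot element 1/4.
After the second pivot the obj-row RHS is 84/5 − (-11/20)·12 = 117/5.

117/5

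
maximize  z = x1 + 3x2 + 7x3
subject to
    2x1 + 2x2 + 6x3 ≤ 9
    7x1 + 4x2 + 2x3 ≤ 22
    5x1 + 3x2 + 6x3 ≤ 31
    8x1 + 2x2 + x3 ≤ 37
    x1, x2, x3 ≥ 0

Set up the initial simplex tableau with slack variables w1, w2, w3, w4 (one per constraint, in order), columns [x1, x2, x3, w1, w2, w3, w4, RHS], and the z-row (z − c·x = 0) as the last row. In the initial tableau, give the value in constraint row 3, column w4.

0

Slack w4 belongs to constraint 4; its column is the unit vector e_4, so the entry in row 3 is 0.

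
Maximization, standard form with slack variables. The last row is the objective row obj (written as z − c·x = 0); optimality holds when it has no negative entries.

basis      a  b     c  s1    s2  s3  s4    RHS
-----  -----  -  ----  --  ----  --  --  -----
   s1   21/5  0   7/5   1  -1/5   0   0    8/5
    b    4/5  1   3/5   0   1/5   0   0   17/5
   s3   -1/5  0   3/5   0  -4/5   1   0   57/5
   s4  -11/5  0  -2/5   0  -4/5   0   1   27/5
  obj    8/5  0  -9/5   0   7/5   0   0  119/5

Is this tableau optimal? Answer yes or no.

no

The obj-row has a negative entry -9/5 in column c, so it is not optimal.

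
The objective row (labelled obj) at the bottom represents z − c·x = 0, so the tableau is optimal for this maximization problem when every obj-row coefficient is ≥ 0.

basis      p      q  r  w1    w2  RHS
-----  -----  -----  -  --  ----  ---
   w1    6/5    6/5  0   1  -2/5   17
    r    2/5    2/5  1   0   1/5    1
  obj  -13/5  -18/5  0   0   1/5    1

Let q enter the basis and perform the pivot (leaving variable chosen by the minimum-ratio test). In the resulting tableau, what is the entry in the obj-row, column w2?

2

Ratio test on column q — row 1: 17/(6/5) = 85/6; row 2: 1/(2/5) = 5/2. Minimum is 5/2 at row 2 (r leaves); pivot element 2/5.
Divide row 2 by 2/5; eliminate column q from the other rows.
obj-row update in column w2: 1/5 − (-18/5)·(1/2) = 2.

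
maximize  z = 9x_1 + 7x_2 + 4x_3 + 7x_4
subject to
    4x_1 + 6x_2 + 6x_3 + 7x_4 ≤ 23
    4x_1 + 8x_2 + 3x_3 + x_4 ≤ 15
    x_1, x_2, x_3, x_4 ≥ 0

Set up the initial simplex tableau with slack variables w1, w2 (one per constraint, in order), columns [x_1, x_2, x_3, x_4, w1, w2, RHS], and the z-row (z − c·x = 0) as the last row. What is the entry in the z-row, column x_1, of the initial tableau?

The z-row carries the negated objective coefficients: the x_1 entry is -9.

-9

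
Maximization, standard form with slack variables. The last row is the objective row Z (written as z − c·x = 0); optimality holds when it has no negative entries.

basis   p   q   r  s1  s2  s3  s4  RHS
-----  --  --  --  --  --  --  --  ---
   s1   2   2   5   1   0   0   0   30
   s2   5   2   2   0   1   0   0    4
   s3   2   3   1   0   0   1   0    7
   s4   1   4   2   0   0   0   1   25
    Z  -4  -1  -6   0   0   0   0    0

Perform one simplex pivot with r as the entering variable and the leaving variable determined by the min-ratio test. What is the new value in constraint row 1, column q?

-3

Ratio test on column r — row 1: 30/5 = 6; row 2: 4/2 = 2; row 3: 7/1 = 7; row 4: 25/2 = 25/2. Minimum is 2 at row 2 (s2 leaves); pivot element 2.
Divide row 2 by 2; eliminate column r from the other rows.
Row 1 update in column q: 2 − 5·1 = -3.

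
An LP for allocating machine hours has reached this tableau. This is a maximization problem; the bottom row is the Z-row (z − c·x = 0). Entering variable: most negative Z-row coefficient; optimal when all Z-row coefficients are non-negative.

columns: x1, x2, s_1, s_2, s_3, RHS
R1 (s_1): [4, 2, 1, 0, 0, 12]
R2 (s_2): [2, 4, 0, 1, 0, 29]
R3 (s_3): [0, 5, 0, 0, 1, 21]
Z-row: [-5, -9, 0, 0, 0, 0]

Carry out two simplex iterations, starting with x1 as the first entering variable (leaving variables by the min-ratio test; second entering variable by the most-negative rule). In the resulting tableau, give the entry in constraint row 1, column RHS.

Ratio test on column x1 — row 1: 12/4 = 3; row 2: 29/2 = 29/2; row 3: entry 0 ≤ 0. Minimum is 3 at row 1 (s_1 leaves); pivot element 4.
Divide row 1 by 4; eliminate column x1 from the other rows.
Second iteration: most negative Z-row entry is -13/2 in column x2, so x2 enters.
Ratio test on column x2 — row 1: 3/(1/2) = 6; row 2: 23/3 = 23/3; row 3: 21/5 = 21/5. Minimum is 21/5 at row 3 (s_3 leaves); pivot element 5.
Divide row 3 by 5; eliminate column x2 from the other rows.
After both pivots, the entry at constraint row 1, column RHS is 9/10.

9/10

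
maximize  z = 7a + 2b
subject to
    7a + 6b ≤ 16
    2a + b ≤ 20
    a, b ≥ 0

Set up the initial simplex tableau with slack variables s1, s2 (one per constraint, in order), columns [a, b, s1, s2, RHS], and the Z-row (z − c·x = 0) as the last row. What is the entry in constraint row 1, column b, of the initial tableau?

Constraint 1 has coefficient 6 on b.

6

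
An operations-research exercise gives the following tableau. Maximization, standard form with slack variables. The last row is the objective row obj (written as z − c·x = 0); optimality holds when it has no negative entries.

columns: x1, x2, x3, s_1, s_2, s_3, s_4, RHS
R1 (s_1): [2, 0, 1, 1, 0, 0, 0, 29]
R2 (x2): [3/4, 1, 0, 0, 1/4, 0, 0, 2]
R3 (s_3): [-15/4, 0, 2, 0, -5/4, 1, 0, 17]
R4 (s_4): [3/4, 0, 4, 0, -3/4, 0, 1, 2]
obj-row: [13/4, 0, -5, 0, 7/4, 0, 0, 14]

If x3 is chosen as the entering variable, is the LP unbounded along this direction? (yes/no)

Column x3 has positive entries in row(s) 1, 3, 4, so the ratio test bounds it — not unbounded.

no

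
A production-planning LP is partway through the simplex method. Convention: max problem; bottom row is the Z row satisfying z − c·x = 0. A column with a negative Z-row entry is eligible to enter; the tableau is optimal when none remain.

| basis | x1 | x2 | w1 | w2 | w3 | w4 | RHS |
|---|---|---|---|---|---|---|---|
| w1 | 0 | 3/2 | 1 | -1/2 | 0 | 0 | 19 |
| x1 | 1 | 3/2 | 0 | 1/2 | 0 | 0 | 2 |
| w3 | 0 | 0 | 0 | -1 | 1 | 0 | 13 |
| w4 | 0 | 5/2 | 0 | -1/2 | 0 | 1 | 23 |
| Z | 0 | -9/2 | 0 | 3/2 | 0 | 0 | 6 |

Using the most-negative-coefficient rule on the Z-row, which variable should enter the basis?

Negative Z-row entries: x2: -9/2.
The most negative is -9/2 in column x2, so x2 enters.

x2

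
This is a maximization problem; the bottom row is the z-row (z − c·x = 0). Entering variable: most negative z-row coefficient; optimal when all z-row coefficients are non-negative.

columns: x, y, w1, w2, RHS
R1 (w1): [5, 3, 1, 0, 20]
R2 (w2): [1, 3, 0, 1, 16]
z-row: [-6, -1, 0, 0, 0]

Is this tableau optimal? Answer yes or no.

The z-row has a negative entry -6 in column x, so it is not optimal.

no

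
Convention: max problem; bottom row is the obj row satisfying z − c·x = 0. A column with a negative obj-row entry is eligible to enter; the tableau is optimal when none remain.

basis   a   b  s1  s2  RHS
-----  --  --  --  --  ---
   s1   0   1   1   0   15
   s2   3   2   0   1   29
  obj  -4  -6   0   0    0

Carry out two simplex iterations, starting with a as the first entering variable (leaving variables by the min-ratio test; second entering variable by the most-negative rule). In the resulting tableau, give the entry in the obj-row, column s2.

Ratio test on column a — row 1: entry 0 ≤ 0; row 2: 29/3 = 29/3. Minimum is 29/3 at row 2 (s2 leaves); pivot element 3.
Divide row 2 by 3; eliminate column a from the other rows.
Second iteration: most negative obj-row entry is -10/3 in column b, so b enters.
Ratio test on column b — row 1: 15/1 = 15; row 2: (29/3)/(2/3) = 29/2. Minimum is 29/2 at row 2 (a leaves); pivot element 2/3.
Divide row 2 by 2/3; eliminate column b from the other rows.
After both pivots, the entry at the obj-row, column s2 is 3.

3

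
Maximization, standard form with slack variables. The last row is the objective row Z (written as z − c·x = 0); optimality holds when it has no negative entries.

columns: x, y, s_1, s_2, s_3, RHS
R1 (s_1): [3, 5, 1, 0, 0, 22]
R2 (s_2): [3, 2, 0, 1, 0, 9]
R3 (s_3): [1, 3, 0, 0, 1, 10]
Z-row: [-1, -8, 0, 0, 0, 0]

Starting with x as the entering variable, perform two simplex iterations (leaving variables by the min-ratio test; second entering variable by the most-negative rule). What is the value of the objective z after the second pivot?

25

Ratio test on column x — row 1: 22/3 = 22/3; row 2: 9/3 = 3; row 3: 10/1 = 10. Minimum is 3 at row 2 (s_2 leaves); pivot element 3.
Pivot on row 2; the Z-row RHS becomes 0 − (-1)·3 = 3.
Next entering variable (most negative Z-row entry -22/3): y.
Ratio test on column y — row 1: 13/3 = 13/3; row 2: 3/(2/3) = 9/2; row 3: 7/(7/3) = 3. Minimum is 3 at row 3 (s_3 leaves); pivot element 7/3.
After the second pivot the Z-row RHS is 3 − (-22/3)·3 = 25.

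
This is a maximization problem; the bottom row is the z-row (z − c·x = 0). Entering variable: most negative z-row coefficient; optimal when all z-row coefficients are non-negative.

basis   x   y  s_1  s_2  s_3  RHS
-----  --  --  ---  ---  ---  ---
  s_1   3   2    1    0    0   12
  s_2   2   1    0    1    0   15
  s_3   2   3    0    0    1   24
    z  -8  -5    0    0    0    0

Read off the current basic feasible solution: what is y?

0

y is not in the basis, so in the current basic feasible solution y = 0.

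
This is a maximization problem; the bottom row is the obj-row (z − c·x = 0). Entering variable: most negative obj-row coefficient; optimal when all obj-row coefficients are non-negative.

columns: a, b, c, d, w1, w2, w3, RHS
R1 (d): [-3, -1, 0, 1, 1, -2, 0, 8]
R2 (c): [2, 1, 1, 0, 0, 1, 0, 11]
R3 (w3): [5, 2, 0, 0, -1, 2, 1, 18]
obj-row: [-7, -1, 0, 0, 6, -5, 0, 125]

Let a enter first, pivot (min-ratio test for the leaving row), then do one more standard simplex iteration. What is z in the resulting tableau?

Ratio test on column a — row 1: entry -3 ≤ 0; row 2: 11/2 = 11/2; row 3: 18/5 = 18/5. Minimum is 18/5 at row 3 (w3 leaves); pivot element 5.
Pivot on row 3; the obj-row RHS becomes 125 − (-7)·(18/5) = 751/5.
Next entering variable (most negative obj-row entry -11/5): w2.
Ratio test on column w2 — row 1: entry -4/5 ≤ 0; row 2: (19/5)/(1/5) = 19; row 3: (18/5)/(2/5) = 9. Minimum is 9 at row 3 (a leaves); pivot element 2/5.
After the second pivot the obj-row RHS is 751/5 − (-11/5)·9 = 170.

170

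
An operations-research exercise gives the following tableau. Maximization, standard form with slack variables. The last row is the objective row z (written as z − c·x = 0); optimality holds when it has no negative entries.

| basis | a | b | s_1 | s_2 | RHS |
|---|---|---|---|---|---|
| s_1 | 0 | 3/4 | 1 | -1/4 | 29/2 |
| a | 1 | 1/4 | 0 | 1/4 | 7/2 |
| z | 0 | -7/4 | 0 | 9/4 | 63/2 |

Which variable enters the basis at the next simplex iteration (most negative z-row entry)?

Negative z-row entries: b: -7/4.
The most negative is -7/4 in column b, so b enters.

b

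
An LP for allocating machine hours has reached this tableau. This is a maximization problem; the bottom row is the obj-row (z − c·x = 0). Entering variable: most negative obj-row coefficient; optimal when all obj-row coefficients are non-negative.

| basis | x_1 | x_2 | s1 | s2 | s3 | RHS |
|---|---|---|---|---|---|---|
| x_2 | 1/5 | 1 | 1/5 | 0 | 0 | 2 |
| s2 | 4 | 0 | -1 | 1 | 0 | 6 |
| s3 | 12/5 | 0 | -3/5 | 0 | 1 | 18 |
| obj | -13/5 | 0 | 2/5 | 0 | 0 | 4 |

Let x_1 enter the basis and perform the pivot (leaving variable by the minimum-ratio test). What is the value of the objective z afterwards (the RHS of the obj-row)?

79/10

Ratio test on column x_1 — row 1: 2/(1/5) = 10; row 2: 6/4 = 3/2; row 3: 18/(12/5) = 15/2. Minimum is 3/2 at row 2 (s2 leaves); pivot element 4.
Pivot on row 2; the obj-row RHS becomes 4 − (-13/5)·(3/2) = 79/10.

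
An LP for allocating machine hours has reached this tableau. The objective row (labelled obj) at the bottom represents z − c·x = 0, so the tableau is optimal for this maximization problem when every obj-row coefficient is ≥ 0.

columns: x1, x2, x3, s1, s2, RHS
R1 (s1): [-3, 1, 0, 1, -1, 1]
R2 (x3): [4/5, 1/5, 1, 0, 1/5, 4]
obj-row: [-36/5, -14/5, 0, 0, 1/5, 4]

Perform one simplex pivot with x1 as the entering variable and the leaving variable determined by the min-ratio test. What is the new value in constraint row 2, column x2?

1/4

Ratio test on column x1 — row 1: entry -3 ≤ 0; row 2: 4/(4/5) = 5. Minimum is 5 at row 2 (x3 leaves); pivot element 4/5.
Divide row 2 by 4/5; eliminate column x1 from the other rows.
In the new row 2, the x2 entry is the old entry divided by the pivot: (1/5)/(4/5) = 1/4.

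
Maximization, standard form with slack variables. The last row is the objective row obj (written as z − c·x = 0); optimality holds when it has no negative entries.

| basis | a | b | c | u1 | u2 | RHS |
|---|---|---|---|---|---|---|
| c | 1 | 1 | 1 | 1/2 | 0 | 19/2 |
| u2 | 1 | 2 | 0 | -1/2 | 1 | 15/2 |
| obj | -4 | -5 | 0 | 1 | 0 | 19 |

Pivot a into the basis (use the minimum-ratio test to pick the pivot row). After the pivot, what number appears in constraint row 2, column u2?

Ratio test on column a — row 1: (19/2)/1 = 19/2; row 2: (15/2)/1 = 15/2. Minimum is 15/2 at row 2 (u2 leaves); pivot element 1.
Divide row 2 by 1; eliminate column a from the other rows.
In the new row 2, the u2 entry is the old entry divided by the pivot: 1/1 = 1.

1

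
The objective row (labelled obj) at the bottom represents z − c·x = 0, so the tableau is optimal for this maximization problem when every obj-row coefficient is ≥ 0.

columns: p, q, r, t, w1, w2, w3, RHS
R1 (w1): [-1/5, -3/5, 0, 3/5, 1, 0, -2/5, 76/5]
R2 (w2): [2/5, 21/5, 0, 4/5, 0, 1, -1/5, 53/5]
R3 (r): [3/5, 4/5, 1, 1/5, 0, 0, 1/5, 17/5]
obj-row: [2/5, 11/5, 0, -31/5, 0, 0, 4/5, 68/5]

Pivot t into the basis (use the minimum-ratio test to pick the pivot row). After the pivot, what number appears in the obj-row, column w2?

31/4

Ratio test on column t — row 1: (76/5)/(3/5) = 76/3; row 2: (53/5)/(4/5) = 53/4; row 3: (17/5)/(1/5) = 17. Minimum is 53/4 at row 2 (w2 leaves); pivot element 4/5.
Divide row 2 by 4/5; eliminate column t from the other rows.
obj-row update in column w2: 0 − (-31/5)·(5/4) = 31/4.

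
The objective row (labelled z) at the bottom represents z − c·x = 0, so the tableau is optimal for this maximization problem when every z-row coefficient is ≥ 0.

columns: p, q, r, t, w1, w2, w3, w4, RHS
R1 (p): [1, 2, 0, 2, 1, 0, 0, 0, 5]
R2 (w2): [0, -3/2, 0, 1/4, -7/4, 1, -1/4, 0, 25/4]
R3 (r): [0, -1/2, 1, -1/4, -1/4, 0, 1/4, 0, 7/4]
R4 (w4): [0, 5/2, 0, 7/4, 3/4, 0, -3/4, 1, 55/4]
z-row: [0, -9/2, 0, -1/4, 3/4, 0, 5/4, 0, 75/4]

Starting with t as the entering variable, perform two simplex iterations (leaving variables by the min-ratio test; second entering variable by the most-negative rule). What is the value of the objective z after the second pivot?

30

Ratio test on column t — row 1: 5/2 = 5/2; row 2: (25/4)/(1/4) = 25; row 3: entry -1/4 ≤ 0; row 4: (55/4)/(7/4) = 55/7. Minimum is 5/2 at row 1 (p leaves); pivot element 2.
Pivot on row 1; the z-row RHS becomes 75/4 − (-1/4)·(5/2) = 155/8.
Next entering variable (most negative z-row entry -17/4): q.
Ratio test on column q — row 1: (5/2)/1 = 5/2; row 2: entry -7/4 ≤ 0; row 3: entry -1/4 ≤ 0; row 4: (75/8)/(3/4) = 25/2. Minimum is 5/2 at row 1 (t leaves); pivot element 1.
After the second pivot the z-row RHS is 155/8 − (-17/4)·(5/2) = 30.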